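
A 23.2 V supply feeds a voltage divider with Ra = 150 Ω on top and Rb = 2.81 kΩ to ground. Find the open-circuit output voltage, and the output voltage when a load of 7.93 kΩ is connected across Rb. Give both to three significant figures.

Unloaded: 22.0 V; loaded: 21.6 V

Open-circuit: V = 23.2 × 2810/(150 + 2810) = 22.0 V.
With the load, Rb becomes Rb‖R_L = 2075 Ω, so V = 23.2 × 2075/2225 = 21.6 V.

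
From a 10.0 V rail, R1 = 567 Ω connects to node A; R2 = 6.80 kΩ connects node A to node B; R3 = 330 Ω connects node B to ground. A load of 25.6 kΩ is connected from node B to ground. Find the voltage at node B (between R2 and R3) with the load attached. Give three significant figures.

At node B, R3 is in parallel with the load: R3‖R_L = 325.8 Ω.
Below node A the resistance is R2 + (R3‖R_L) = 7126 Ω, so V_A = 10.0 × 7126/7693 = 9.263 V.
Then V_B = V_A × (R3‖R_L)/(R2 + R3‖R_L) = 9.263 × 325.8/7126 = 0.424 V.

V ≈ 0.424 V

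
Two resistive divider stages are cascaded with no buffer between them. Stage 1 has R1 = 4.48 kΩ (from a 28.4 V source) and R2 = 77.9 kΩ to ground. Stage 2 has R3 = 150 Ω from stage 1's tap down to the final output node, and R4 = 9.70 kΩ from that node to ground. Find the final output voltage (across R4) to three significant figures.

Stage 2 presents R3+R4 = 9850 Ω as a load on stage 1's tap.
Stage 1's lower leg becomes R2‖(R3+R4) = 8744 Ω, so V_mid = 28.4 × 8744/13220 = 18.78 V.
Stage 2 is itself unloaded: V_out = V_mid × R4/(R3+R4) = 18.78 × 9700/9850 = 18.5 V.

V_out ≈ 18.5 V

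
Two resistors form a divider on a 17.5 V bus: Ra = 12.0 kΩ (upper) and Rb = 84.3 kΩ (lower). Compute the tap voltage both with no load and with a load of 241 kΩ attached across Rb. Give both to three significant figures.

Open-circuit: V = 17.5 × 84.3/(12.0 + 84.3) = 15.3 V.
With the load, Rb becomes Rb‖R_L = 62.45 kΩ, so V = 17.5 × 62.45/74.45 = 14.7 V.

Unloaded: 15.3 V; loaded: 14.7 V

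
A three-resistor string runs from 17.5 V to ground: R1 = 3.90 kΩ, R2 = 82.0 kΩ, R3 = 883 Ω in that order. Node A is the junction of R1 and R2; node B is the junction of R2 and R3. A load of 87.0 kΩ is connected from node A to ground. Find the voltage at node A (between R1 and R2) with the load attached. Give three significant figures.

V ≈ 16.0 V

Below node A the series string R2+R3 = 82880 Ω sits in parallel with the 87000 Ω load: 42450 Ω.
V_A = 17.5 × 42450/(3900 + 42450) = 16.0 V.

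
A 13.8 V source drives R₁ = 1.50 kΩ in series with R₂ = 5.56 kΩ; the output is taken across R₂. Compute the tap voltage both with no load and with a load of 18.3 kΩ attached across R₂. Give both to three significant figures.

Unloaded: 10.9 V; loaded: 10.2 V

Open-circuit: V = 13.8 × 5.56/(1.50 + 5.56) = 10.9 V.
With the load, R₂ becomes R₂‖R_L = 4.264 kΩ, so V = 13.8 × 4.264/5.764 = 10.2 V.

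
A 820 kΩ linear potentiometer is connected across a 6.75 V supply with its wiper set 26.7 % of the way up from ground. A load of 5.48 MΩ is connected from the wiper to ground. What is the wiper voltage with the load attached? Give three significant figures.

The wiper splits the pot into (1−α)R = 601.1 kΩ above and αR = 218.9 kΩ below.
Lower section ‖ load = 210.5 kΩ.
V_wiper = 6.75 × 210.5/(601.1 + 210.5) = 1.75 V.

V ≈ 1.75 V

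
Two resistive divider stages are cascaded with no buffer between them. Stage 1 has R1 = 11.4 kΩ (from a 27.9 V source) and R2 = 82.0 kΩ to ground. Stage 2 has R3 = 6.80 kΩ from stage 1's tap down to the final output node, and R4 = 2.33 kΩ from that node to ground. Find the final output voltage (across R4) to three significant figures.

Stage 2 presents R3+R4 = 9.130 kΩ as a load on stage 1's tap.
Stage 1's lower leg becomes R2‖(R3+R4) = 8.215 kΩ, so V_mid = 27.9 × 8.215/19.62 = 11.69 V.
Stage 2 is itself unloaded: V_out = V_mid × R4/(R3+R4) = 11.69 × 2.33/9.130 = 2.98 V.

V_out ≈ 2.98 V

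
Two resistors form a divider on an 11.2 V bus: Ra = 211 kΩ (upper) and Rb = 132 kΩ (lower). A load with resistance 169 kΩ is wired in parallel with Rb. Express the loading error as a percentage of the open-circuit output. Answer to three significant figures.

32.5 %

Unloaded V = 11.2 × 132/343.0 = 4.310 V.
Loaded: Rb‖R_L = 74.11 kΩ, giving V = 11.2 × 74.11/285.1 = 2.911 V.
Drop = (4.310 − 2.911) / 4.310 = 32.5 %.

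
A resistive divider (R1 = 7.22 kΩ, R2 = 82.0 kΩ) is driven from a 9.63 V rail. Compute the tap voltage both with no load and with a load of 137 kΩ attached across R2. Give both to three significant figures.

Unloaded: 8.85 V; loaded: 8.44 V

Open-circuit: V = 9.63 × 82.0/(7.22 + 82.0) = 8.85 V.
With the load, R2 becomes R2‖R_L = 51.30 kΩ, so V = 9.63 × 51.30/58.52 = 8.44 V.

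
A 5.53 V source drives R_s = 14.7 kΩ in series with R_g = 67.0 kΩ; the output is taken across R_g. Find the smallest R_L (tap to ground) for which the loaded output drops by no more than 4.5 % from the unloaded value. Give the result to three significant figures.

Output resistance R_th = R_s‖R_g = (14.7 × 67.0)/81.70 = 12.06 kΩ.
The fractional drop is R_th/(R_th + R_L); requiring this ≤ 0.0450 gives R_L ≥ R_th(1/0.0450 − 1) = 12.06 × 21.22 = 256 kΩ.

R_L(min) ≈ 256 kΩ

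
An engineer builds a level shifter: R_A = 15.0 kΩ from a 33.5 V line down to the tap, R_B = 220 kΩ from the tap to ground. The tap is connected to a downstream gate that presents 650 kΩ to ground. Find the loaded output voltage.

V_out ≈ 30.7 V

The load sits in parallel with R_B: R_B‖R_L = (220 × 650) / (220 + 650) = 164.4 kΩ.
V_out = 33.5 × 164.4 / (15.0 + 164.4) = 33.5 × 164.4/179.4 = 30.7 V.
(Unloaded it would have been 31.4 V.)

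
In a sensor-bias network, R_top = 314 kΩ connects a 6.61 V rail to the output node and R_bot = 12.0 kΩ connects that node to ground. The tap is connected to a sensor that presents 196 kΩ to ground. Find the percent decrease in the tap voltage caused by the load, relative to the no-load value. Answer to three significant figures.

The divider's output (Thévenin) resistance is R_top‖R_bot = 11.56 kΩ.
Fractional drop under load = R_th/(R_th + R_L) = 11.56 / (11.56 + 196) = 0.05569.
So the output falls by 5.57 %.

5.57 %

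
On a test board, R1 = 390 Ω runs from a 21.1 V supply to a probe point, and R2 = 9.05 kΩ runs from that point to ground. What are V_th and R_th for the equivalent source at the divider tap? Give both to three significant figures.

V_th is the open-circuit tap voltage: 21.1 × 9050/(390 + 9050) = 20.2 V.
With the supply zeroed, R1 and R2 appear in parallel from the tap: R_th = R1‖R2 = (390 × 9050)/9440 = 374 Ω.

V_th = 20.2 V, R_th = 374 Ω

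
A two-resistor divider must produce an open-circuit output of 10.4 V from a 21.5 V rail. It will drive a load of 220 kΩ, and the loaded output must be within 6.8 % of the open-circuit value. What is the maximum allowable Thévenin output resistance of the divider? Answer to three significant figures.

R_th ≤ 16.1 kΩ

Loading drop = R_th/(R_th + R_L) ≤ 0.0680, so R_th ≤ R_L · ε/(1−ε) = 220 kΩ × 0.0680/0.9320 = 16.1 kΩ.
(Any R1, R2 with R2/(R1+R2) = 0.484 and R1‖R2 ≤ 16.1 kΩ will meet the spec.)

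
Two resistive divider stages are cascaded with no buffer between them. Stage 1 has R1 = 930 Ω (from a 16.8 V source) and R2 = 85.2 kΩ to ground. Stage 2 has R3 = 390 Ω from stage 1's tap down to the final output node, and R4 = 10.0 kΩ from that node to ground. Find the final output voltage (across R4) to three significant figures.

V_out ≈ 14.7 V

Stage 2 presents R3+R4 = 10390 Ω as a load on stage 1's tap.
Stage 1's lower leg becomes R2‖(R3+R4) = 9261 Ω, so V_mid = 16.8 × 9261/10190 = 15.27 V.
Stage 2 is itself unloaded: V_out = V_mid × R4/(R3+R4) = 15.27 × 10000/10390 = 14.7 V.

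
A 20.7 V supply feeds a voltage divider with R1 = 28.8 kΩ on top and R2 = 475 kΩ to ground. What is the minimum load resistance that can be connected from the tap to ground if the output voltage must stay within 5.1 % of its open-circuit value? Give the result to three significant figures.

R_L(min) ≈ 505 kΩ

Output resistance R_th = R1‖R2 = (28.8 × 475)/503.8 = 27.15 kΩ.
The fractional drop is R_th/(R_th + R_L); requiring this ≤ 0.0510 gives R_L ≥ R_th(1/0.0510 − 1) = 27.15 × 18.61 = 505 kΩ.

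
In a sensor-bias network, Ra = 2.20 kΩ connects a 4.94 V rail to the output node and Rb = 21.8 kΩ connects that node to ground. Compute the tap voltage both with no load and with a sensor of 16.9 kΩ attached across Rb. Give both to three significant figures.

Open-circuit: V = 4.94 × 21.8/(2.20 + 21.8) = 4.49 V.
With the load, Rb becomes Rb‖R_L = 9.520 kΩ, so V = 4.94 × 9.520/11.72 = 4.01 V.

Unloaded: 4.49 V; loaded: 4.01 V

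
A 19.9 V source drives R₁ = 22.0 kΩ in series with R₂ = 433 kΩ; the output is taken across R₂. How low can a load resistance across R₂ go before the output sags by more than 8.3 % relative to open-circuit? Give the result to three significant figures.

R_L(min) ≈ 231 kΩ

Output resistance R_th = R₁‖R₂ = (22.0 × 433)/455.0 = 20.94 kΩ.
The fractional drop is R_th/(R_th + R_L); requiring this ≤ 0.0830 gives R_L ≥ R_th(1/0.0830 − 1) = 20.94 × 11.05 = 231 kΩ.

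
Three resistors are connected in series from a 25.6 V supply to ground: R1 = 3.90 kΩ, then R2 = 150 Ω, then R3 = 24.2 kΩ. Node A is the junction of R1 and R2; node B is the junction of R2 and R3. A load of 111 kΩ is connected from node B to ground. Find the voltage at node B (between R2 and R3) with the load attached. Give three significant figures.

At node B, R3 is in parallel with the load: R3‖R_L = 19870 Ω.
Below node A the resistance is R2 + (R3‖R_L) = 20020 Ω, so V_A = 25.6 × 20020/23920 = 21.43 V.
Then V_B = V_A × (R3‖R_L)/(R2 + R3‖R_L) = 21.43 × 19870/20020 = 21.3 V.

V ≈ 21.3 V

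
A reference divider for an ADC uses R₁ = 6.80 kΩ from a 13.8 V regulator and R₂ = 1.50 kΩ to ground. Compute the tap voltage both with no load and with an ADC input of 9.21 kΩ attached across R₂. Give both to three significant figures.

Open-circuit: V = 13.8 × 1.50/(6.80 + 1.50) = 2.49 V.
With the load, R₂ becomes R₂‖R_L = 1.290 kΩ, so V = 13.8 × 1.290/8.090 = 2.20 V.

Unloaded: 2.49 V; loaded: 2.20 V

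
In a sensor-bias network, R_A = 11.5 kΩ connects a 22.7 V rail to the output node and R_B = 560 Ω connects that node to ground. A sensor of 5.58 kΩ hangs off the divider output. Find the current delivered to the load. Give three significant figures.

R_B‖R_L = 508.9 Ω; V_out = 22.7 × 508.9/12010 = 0.9620 V.
I_L = V_out / R_L = 0.9620 / 5.58 kΩ = 0.172 mA.

I_L ≈ 0.172 mA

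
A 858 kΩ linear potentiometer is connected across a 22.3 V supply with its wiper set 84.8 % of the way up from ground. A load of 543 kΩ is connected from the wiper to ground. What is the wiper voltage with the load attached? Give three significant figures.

The wiper splits the pot into (1−α)R = 130.4 kΩ above and αR = 727.6 kΩ below.
Lower section ‖ load = 310.9 kΩ.
V_wiper = 22.3 × 310.9/(130.4 + 310.9) = 15.7 V.

V ≈ 15.7 V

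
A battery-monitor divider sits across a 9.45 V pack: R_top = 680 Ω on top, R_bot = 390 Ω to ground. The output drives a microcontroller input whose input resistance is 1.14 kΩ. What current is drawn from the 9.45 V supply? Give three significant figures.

R_bot‖R_L = 290.6 Ω, so the source sees R_top + R_bot‖R_L = 970.6 Ω.
I = 9.45 V / 970.6 Ω = 9.74 mA.

I ≈ 9.74 mA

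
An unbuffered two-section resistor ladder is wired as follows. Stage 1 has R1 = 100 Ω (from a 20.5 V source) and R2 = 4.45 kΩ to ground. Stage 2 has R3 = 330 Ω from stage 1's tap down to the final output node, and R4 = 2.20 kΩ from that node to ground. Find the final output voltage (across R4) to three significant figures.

Stage 2 presents R3+R4 = 2530 Ω as a load on stage 1's tap.
Stage 1's lower leg becomes R2‖(R3+R4) = 1613 Ω, so V_mid = 20.5 × 1613/1713 = 19.30 V.
Stage 2 is itself unloaded: V_out = V_mid × R4/(R3+R4) = 19.30 × 2200/2530 = 16.8 V.

V_out ≈ 16.8 V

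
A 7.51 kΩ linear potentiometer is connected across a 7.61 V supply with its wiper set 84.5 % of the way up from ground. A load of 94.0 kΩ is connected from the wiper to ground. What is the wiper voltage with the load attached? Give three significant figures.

V ≈ 6.36 V

The wiper splits the pot into (1−α)R = 1.164 kΩ above and αR = 6.346 kΩ below.
Lower section ‖ load = 5.945 kΩ.
V_wiper = 7.61 × 5.945/(1.164 + 5.945) = 6.36 V.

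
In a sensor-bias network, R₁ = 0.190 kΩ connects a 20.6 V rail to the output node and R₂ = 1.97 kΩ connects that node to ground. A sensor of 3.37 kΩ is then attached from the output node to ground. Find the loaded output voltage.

V_out ≈ 17.9 V

The load sits in parallel with R₂: R₂‖R_L = (1970 × 3370) / (1970 + 3370) = 1243 Ω.
V_out = 20.6 × 1243 / (190 + 1243) = 20.6 × 1243/1433 = 17.9 V.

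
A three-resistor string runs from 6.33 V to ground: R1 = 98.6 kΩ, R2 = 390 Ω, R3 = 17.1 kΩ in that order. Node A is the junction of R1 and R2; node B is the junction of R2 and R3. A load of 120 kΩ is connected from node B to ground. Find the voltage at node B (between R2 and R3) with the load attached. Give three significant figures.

V ≈ 0.831 V

At node B, R3 is in parallel with the load: R3‖R_L = 14970 Ω.
Below node A the resistance is R2 + (R3‖R_L) = 15360 Ω, so V_A = 6.33 × 15360/114000 = 0.8530 V.
Then V_B = V_A × (R3‖R_L)/(R2 + R3‖R_L) = 0.8530 × 14970/15360 = 0.831 V.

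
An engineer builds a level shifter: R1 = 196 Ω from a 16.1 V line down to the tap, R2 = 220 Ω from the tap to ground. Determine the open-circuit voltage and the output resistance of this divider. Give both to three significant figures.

V_th is the open-circuit tap voltage: 16.1 × 220/(196 + 220) = 8.51 V.
With the supply zeroed, R1 and R2 appear in parallel from the tap: R_th = R1‖R2 = (196 × 220)/416.0 = 104 Ω.

V_th = 8.51 V, R_th = 104 Ω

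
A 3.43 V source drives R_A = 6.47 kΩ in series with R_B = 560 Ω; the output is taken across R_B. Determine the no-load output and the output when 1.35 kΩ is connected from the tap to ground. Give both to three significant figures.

Unloaded: 0.273 V; loaded: 0.198 V

Open-circuit: V = 3.43 × 560/(6470 + 560) = 0.273 V.
With the load, R_B becomes R_B‖R_L = 395.8 Ω, so V = 3.43 × 395.8/6866 = 0.198 V.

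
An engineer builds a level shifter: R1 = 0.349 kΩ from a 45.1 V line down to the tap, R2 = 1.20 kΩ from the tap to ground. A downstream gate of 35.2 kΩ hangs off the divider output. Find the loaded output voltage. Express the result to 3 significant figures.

V_out ≈ 34.7 V

The load sits in parallel with R2: R2‖R_L = (1200 × 35200) / (1200 + 35200) = 1160 Ω.
V_out = 45.1 × 1160 / (349 + 1160) = 45.1 × 1160/1509 = 34.7 V.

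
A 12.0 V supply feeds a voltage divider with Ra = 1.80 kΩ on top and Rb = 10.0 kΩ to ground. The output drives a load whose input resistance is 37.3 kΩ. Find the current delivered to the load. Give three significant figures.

I_L ≈ 0.262 mA

Rb‖R_L = 7.886 kΩ; V_out = 12.0 × 7.886/9.686 = 9.770 V.
I_L = V_out / R_L = 9.770 / 37.3 kΩ = 0.262 mA.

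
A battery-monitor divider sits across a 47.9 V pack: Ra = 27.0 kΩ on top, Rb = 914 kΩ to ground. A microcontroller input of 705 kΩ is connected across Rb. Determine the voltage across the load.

The load sits in parallel with Rb: Rb‖R_L = (914 × 705) / (914 + 705) = 398.0 kΩ.
V_out = 47.9 × 398.0 / (27.0 + 398.0) = 47.9 × 398.0/425.0 = 44.9 V.

V_out ≈ 44.9 V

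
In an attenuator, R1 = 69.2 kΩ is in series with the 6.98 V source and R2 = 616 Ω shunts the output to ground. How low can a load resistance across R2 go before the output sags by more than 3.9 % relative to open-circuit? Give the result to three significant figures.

R_L(min) ≈ 15.0 kΩ

Output resistance R_th = R1‖R2 = (69200 × 616)/69820 = 610.6 Ω.
The fractional drop is R_th/(R_th + R_L); requiring this ≤ 0.0390 gives R_L ≥ R_th(1/0.0390 − 1) = 610.6 × 24.64 = 15.0 kΩ.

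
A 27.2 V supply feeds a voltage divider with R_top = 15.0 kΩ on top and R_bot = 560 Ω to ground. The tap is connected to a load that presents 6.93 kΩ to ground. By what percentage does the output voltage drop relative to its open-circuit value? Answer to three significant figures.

7.23 %

The divider's output (Thévenin) resistance is R_top‖R_bot = 539.8 Ω.
Fractional drop under load = R_th/(R_th + R_L) = 539.8 / (539.8 + 6930) = 0.07227.
So the output falls by 7.23 %.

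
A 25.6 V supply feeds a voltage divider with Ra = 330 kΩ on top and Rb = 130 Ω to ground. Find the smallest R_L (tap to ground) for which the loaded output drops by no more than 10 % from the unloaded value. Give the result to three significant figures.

R_L(min) ≈ 1.17 kΩ

Output resistance R_th = Ra‖Rb = (330000 × 130)/330100 = 129.9 Ω.
The fractional drop is R_th/(R_th + R_L); requiring this ≤ 0.100 gives R_L ≥ R_th(1/0.100 − 1) = 129.9 × 9.000 = 1.17 kΩ.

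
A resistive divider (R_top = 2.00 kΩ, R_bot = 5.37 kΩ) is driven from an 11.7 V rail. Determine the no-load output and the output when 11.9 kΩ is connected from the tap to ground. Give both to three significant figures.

Unloaded: 8.52 V; loaded: 7.59 V

Open-circuit: V = 11.7 × 5.37/(2.00 + 5.37) = 8.52 V.
With the load, R_bot becomes R_bot‖R_L = 3.700 kΩ, so V = 11.7 × 3.700/5.700 = 7.59 V.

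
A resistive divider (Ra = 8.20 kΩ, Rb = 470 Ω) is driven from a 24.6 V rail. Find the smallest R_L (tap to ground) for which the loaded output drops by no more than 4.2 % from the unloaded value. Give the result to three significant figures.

Output resistance R_th = Ra‖Rb = (8200 × 470)/8670 = 444.5 Ω.
The fractional drop is R_th/(R_th + R_L); requiring this ≤ 0.0420 gives R_L ≥ R_th(1/0.0420 − 1) = 444.5 × 22.81 = 10.1 kΩ.

R_L(min) ≈ 10.1 kΩ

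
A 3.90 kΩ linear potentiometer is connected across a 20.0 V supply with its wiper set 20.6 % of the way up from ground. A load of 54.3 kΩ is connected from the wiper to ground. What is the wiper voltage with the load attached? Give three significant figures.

The wiper splits the pot into (1−α)R = 3097 Ω above and αR = 803.4 Ω below.
Lower section ‖ load = 791.7 Ω.
V_wiper = 20.0 × 791.7/(3097 + 791.7) = 4.07 V.

V ≈ 4.07 V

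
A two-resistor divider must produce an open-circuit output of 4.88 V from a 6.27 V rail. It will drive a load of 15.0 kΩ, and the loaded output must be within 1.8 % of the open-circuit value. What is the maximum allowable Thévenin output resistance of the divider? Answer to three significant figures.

Loading drop = R_th/(R_th + R_L) ≤ 0.0180, so R_th ≤ R_L · ε/(1−ε) = 15.0 kΩ × 0.0180/0.9820 = 275 Ω.

R_th ≤ 275 Ω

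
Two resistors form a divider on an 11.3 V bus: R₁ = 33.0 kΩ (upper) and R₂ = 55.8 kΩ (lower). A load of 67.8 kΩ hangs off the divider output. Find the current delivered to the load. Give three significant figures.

I_L ≈ 0.0802 mA

R₂‖R_L = 30.61 kΩ; V_out = 11.3 × 30.61/63.61 = 5.438 V.
I_L = V_out / R_L = 5.438 / 67.8 kΩ = 0.0802 mA.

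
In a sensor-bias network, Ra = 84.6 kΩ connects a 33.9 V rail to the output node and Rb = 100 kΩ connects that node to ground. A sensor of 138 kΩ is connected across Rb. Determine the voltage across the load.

V_out ≈ 13.8 V

The load sits in parallel with Rb: Rb‖R_L = (100 × 138) / (100 + 138) = 57.98 kΩ.
V_out = 33.9 × 57.98 / (84.6 + 57.98) = 33.9 × 57.98/142.6 = 13.8 V.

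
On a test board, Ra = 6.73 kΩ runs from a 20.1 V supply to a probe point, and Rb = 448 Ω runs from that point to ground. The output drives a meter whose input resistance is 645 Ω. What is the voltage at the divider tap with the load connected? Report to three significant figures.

V_out ≈ 0.760 V

The load sits in parallel with Rb: Rb‖R_L = (448 × 645) / (448 + 645) = 264.4 Ω.
V_out = 20.1 × 264.4 / (6730 + 264.4) = 20.1 × 264.4/6994 = 0.760 V.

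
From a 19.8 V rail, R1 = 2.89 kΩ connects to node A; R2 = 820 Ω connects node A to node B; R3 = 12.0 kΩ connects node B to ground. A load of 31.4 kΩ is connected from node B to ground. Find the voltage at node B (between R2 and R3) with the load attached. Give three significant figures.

V ≈ 13.9 V

At node B, R3 is in parallel with the load: R3‖R_L = 8682 Ω.
Below node A the resistance is R2 + (R3‖R_L) = 9502 Ω, so V_A = 19.8 × 9502/12390 = 15.18 V.
Then V_B = V_A × (R3‖R_L)/(R2 + R3‖R_L) = 15.18 × 8682/9502 = 13.9 V.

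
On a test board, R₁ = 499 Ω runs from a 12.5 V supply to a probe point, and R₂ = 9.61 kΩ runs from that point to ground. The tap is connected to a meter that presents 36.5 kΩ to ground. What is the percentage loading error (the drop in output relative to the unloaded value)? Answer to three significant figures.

The divider's output (Thévenin) resistance is R₁‖R₂ = 474.4 Ω.
Fractional drop under load = R_th/(R_th + R_L) = 474.4 / (474.4 + 36500) = 0.01283.
So the output falls by 1.28 %.

1.28 %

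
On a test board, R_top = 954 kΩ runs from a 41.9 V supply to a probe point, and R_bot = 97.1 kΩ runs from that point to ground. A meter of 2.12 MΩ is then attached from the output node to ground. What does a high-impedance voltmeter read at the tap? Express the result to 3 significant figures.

V_out ≈ 3.72 V

The load sits in parallel with R_bot: R_bot‖R_L = (97.1 × 2120) / (97.1 + 2120) = 92.85 kΩ.
V_out = 41.9 × 92.85 / (954 + 92.85) = 41.9 × 92.85/1047 = 3.72 V.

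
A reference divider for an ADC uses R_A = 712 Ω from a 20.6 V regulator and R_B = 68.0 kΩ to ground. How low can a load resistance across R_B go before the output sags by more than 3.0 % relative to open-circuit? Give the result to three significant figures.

Output resistance R_th = R_A‖R_B = (712 × 68000)/68710 = 704.6 Ω.
The fractional drop is R_th/(R_th + R_L); requiring this ≤ 0.0300 gives R_L ≥ R_th(1/0.0300 − 1) = 704.6 × 32.33 = 22.8 kΩ.

R_L(min) ≈ 22.8 kΩ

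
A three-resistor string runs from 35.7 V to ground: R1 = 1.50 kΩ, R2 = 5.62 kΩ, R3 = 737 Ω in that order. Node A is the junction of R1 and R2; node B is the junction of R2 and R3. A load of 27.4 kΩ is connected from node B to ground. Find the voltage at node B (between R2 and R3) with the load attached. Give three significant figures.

V ≈ 3.27 V

At node B, R3 is in parallel with the load: R3‖R_L = 717.7 Ω.
Below node A the resistance is R2 + (R3‖R_L) = 6338 Ω, so V_A = 35.7 × 6338/7838 = 28.87 V.
Then V_B = V_A × (R3‖R_L)/(R2 + R3‖R_L) = 28.87 × 717.7/6338 = 3.27 V.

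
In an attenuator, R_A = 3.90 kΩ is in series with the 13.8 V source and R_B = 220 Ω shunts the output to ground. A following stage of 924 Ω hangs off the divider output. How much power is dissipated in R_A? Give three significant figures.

P ≈ 44.7 mW

Total resistance from the source is R_A + (R_B‖R_L) = 4078 Ω, so I = 13.8/4078 Ω = 3.384 mA.
P = I²·R_A = (3.384 mA)² × 3.90 kΩ = 44.7 mW.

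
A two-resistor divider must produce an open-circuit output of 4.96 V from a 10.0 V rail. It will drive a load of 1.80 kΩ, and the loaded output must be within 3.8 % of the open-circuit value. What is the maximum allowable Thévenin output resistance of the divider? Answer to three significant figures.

Loading drop = R_th/(R_th + R_L) ≤ 0.0380, so R_th ≤ R_L · ε/(1−ε) = 1.80 kΩ × 0.0380/0.9620 = 71.1 Ω.
(Any R1, R2 with R2/(R1+R2) = 0.496 and R1‖R2 ≤ 71.1 Ω will meet the spec.)

R_th ≤ 71.1 Ω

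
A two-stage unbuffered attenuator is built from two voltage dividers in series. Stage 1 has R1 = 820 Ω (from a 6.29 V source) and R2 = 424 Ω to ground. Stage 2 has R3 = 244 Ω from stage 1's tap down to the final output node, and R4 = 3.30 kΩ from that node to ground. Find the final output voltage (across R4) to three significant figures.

V_out ≈ 1.85 V

Stage 2 presents R3+R4 = 3544 Ω as a load on stage 1's tap.
Stage 1's lower leg becomes R2‖(R3+R4) = 378.7 Ω, so V_mid = 6.29 × 378.7/1199 = 1.987 V.
Stage 2 is itself unloaded: V_out = V_mid × R4/(R3+R4) = 1.987 × 3300/3544 = 1.85 V.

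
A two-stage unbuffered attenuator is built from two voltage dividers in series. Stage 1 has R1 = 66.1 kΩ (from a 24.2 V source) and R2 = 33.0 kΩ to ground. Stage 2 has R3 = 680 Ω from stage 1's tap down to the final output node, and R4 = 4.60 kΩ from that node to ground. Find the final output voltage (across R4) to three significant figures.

Stage 2 presents R3+R4 = 5280 Ω as a load on stage 1's tap.
Stage 1's lower leg becomes R2‖(R3+R4) = 4552 Ω, so V_mid = 24.2 × 4552/70650 = 1.559 V.
Stage 2 is itself unloaded: V_out = V_mid × R4/(R3+R4) = 1.559 × 4600/5280 = 1.36 V.

V_out ≈ 1.36 V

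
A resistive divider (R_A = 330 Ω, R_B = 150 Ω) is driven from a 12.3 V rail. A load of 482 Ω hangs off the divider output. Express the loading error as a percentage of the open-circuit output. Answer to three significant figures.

Unloaded V = 12.3 × 150/480.0 = 3.844 V.
Loaded: R_B‖R_L = 114.4 Ω, giving V = 12.3 × 114.4/444.4 = 3.166 V.
Drop = (3.844 − 3.166) / 3.844 = 17.6 %.

17.6 %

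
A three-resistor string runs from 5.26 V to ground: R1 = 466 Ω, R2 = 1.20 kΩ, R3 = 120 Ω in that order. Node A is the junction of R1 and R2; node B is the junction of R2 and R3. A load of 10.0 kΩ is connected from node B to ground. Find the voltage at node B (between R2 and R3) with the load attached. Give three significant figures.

At node B, R3 is in parallel with the load: R3‖R_L = 118.6 Ω.
Below node A the resistance is R2 + (R3‖R_L) = 1319 Ω, so V_A = 5.26 × 1319/1785 = 3.886 V.
Then V_B = V_A × (R3‖R_L)/(R2 + R3‖R_L) = 3.886 × 118.6/1319 = 0.350 V.

V ≈ 0.350 V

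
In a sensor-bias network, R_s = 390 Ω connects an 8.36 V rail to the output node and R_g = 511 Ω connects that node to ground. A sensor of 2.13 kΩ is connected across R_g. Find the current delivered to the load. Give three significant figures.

R_g‖R_L = 412.1 Ω; V_out = 8.36 × 412.1/802.1 = 4.295 V.
I_L = V_out / R_L = 4.295 / 2.13 kΩ = 2.02 mA.

I_L ≈ 2.02 mA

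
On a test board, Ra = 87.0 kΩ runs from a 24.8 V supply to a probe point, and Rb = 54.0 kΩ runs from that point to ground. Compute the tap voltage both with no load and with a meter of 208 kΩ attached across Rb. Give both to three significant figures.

Open-circuit: V = 24.8 × 54.0/(87.0 + 54.0) = 9.50 V.
With the load, Rb becomes Rb‖R_L = 42.87 kΩ, so V = 24.8 × 42.87/129.9 = 8.19 V.

Unloaded: 9.50 V; loaded: 8.19 V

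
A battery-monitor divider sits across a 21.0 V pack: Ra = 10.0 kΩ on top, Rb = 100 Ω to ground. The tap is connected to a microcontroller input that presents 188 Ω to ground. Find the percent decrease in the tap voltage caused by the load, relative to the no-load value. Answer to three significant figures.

34.5 %

Unloaded V = 21.0 × 100/10100 = 0.2079 V.
Loaded: Rb‖R_L = 65.28 Ω, giving V = 21.0 × 65.28/10070 = 0.1362 V.
Drop = (0.2079 − 0.1362) / 0.2079 = 34.5 %.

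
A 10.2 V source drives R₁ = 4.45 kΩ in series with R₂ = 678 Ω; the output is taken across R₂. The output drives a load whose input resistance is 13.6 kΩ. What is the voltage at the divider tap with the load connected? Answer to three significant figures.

V_out ≈ 1.29 V

The load sits in parallel with R₂: R₂‖R_L = (678 × 13600) / (678 + 13600) = 645.8 Ω.
V_out = 10.2 × 645.8 / (4450 + 645.8) = 10.2 × 645.8/5096 = 1.29 V.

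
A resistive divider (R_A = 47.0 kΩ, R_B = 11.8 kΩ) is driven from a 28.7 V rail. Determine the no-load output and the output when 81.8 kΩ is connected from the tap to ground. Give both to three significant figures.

Unloaded: 5.76 V; loaded: 5.16 V

Open-circuit: V = 28.7 × 11.8/(47.0 + 11.8) = 5.76 V.
With the load, R_B becomes R_B‖R_L = 10.31 kΩ, so V = 28.7 × 10.31/57.31 = 5.16 V.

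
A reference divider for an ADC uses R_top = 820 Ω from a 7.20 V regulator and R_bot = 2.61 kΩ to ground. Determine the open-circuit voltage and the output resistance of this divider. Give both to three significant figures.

V_th is the open-circuit tap voltage: 7.20 × 2610/(820 + 2610) = 5.48 V.
With the supply zeroed, R_top and R_bot appear in parallel from the tap: R_th = R_top‖R_bot = (820 × 2610)/3430 = 624 Ω.

V_th = 5.48 V, R_th = 624 Ω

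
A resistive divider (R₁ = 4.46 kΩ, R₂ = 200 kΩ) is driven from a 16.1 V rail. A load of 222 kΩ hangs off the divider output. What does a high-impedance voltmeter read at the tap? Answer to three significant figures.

The load sits in parallel with R₂: R₂‖R_L = (200 × 222) / (200 + 222) = 105.2 kΩ.
V_out = 16.1 × 105.2 / (4.46 + 105.2) = 16.1 × 105.2/109.7 = 15.4 V.

V_out ≈ 15.4 V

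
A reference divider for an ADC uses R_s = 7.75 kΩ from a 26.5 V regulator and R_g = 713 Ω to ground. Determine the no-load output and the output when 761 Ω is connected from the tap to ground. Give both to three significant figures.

Open-circuit: V = 26.5 × 713/(7750 + 713) = 2.23 V.
With the load, R_g becomes R_g‖R_L = 368.1 Ω, so V = 26.5 × 368.1/8118 = 1.20 V.

Unloaded: 2.23 V; loaded: 1.20 V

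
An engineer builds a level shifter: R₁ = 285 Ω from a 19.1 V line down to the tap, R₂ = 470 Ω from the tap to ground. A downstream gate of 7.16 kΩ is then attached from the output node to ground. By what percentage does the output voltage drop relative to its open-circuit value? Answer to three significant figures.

The divider's output (Thévenin) resistance is R₁‖R₂ = 177.4 Ω.
Fractional drop under load = R_th/(R_th + R_L) = 177.4 / (177.4 + 7160) = 0.02418.
So the output falls by 2.42 %.

2.42 %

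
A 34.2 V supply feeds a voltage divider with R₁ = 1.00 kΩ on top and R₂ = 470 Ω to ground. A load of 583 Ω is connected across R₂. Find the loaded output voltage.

V_out ≈ 7.06 V

The load sits in parallel with R₂: R₂‖R_L = (470 × 583) / (470 + 583) = 260.2 Ω.
V_out = 34.2 × 260.2 / (1000 + 260.2) = 34.2 × 260.2/1260 = 7.06 V.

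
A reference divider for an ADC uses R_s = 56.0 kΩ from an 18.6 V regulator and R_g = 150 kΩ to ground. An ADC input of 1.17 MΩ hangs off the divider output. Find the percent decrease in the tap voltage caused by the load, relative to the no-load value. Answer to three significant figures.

3.37 %

The divider's output (Thévenin) resistance is R_s‖R_g = 40.78 kΩ.
Fractional drop under load = R_th/(R_th + R_L) = 40.78 / (40.78 + 1170) = 0.03368.
So the output falls by 3.37 %.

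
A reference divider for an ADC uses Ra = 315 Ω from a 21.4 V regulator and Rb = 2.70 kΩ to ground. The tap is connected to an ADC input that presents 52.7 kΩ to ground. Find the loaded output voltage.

V_out ≈ 19.1 V

The load sits in parallel with Rb: Rb‖R_L = (2700 × 52700) / (2700 + 52700) = 2568 Ω.
V_out = 21.4 × 2568 / (315 + 2568) = 21.4 × 2568/2883 = 19.1 V.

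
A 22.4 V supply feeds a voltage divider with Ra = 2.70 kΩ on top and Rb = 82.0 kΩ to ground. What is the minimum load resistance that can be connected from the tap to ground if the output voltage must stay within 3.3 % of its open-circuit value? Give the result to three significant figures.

Output resistance R_th = Ra‖Rb = (2.70 × 82.0)/84.70 = 2.614 kΩ.
The fractional drop is R_th/(R_th + R_L); requiring this ≤ 0.0330 gives R_L ≥ R_th(1/0.0330 − 1) = 2.614 × 29.30 = 76.6 kΩ.

R_L(min) ≈ 76.6 kΩ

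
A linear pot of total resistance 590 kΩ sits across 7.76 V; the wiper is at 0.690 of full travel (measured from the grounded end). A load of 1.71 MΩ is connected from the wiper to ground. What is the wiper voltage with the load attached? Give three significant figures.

V ≈ 4.99 V

The wiper splits the pot into (1−α)R = 182.9 kΩ above and αR = 407.1 kΩ below.
Lower section ‖ load = 328.8 kΩ.
V_wiper = 7.76 × 328.8/(182.9 + 328.8) = 4.99 V.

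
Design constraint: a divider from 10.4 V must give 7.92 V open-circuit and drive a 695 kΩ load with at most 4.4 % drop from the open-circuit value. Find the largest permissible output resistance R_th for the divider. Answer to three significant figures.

R_th ≤ 32.0 kΩ

Loading drop = R_th/(R_th + R_L) ≤ 0.0440, so R_th ≤ R_L · ε/(1−ε) = 695 kΩ × 0.0440/0.9560 = 32.0 kΩ.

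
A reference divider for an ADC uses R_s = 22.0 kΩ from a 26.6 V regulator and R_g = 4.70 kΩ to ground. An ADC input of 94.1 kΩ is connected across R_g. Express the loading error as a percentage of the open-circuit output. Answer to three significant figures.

3.95 %

The divider's output (Thévenin) resistance is R_s‖R_g = 3.873 kΩ.
Fractional drop under load = R_th/(R_th + R_L) = 3.873 / (3.873 + 94.1) = 0.03953.
So the output falls by 3.95 %.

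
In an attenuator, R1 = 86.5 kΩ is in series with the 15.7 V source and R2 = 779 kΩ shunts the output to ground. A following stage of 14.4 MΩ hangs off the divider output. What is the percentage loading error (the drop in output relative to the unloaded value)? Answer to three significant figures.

The divider's output (Thévenin) resistance is R1‖R2 = 77.85 kΩ.
Fractional drop under load = R_th/(R_th + R_L) = 77.85 / (77.85 + 14400) = 0.005378.
So the output falls by 0.538 %.

0.538 %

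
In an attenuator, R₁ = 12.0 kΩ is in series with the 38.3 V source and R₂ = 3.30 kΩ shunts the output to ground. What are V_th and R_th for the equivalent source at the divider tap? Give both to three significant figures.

V_th = 8.26 V, R_th = 2.59 kΩ

V_th is the open-circuit tap voltage: 38.3 × 3.30/(12.0 + 3.30) = 8.26 V.
With the supply zeroed, R₁ and R₂ appear in parallel from the tap: R_th = R₁‖R₂ = (12.0 × 3.30)/15.30 = 2.59 kΩ.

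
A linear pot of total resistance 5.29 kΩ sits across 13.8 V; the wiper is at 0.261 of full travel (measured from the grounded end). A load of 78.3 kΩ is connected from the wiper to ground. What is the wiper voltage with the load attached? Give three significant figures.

The wiper splits the pot into (1−α)R = 3.909 kΩ above and αR = 1.381 kΩ below.
Lower section ‖ load = 1.357 kΩ.
V_wiper = 13.8 × 1.357/(3.909 + 1.357) = 3.56 V.

V ≈ 3.56 V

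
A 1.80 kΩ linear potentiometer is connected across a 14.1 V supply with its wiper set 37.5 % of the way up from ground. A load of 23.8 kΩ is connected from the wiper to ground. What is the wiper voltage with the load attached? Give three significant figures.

V ≈ 5.20 V

The wiper splits the pot into (1−α)R = 1125 Ω above and αR = 675.0 Ω below.
Lower section ‖ load = 656.4 Ω.
V_wiper = 14.1 × 656.4/(1125 + 656.4) = 5.20 V.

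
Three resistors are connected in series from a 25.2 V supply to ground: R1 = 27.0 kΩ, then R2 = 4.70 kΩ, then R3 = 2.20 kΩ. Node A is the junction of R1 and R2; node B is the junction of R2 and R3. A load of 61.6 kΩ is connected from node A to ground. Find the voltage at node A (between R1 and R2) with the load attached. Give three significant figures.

Below node A the series string R2+R3 = 6.900 kΩ sits in parallel with the 61.6 kΩ load: 6.205 kΩ.
V_A = 25.2 × 6.205/(27.0 + 6.205) = 4.71 V.

V ≈ 4.71 V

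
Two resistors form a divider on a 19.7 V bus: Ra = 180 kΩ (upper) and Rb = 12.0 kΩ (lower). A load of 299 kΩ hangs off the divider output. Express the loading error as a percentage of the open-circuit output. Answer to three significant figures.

The divider's output (Thévenin) resistance is Ra‖Rb = 11.25 kΩ.
Fractional drop under load = R_th/(R_th + R_L) = 11.25 / (11.25 + 299) = 0.03626.
So the output falls by 3.63 %.

3.63 %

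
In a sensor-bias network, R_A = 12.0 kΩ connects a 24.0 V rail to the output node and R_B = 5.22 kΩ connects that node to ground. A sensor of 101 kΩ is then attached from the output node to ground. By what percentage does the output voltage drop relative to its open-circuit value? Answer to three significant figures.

The divider's output (Thévenin) resistance is R_A‖R_B = 3.638 kΩ.
Fractional drop under load = R_th/(R_th + R_L) = 3.638 / (3.638 + 101) = 0.03476.
So the output falls by 3.48 %.

3.48 %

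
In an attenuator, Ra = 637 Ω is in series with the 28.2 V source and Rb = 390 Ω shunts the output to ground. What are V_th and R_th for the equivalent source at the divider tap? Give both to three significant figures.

V_th is the open-circuit tap voltage: 28.2 × 390/(637 + 390) = 10.7 V.
With the supply zeroed, Ra and Rb appear in parallel from the tap: R_th = Ra‖Rb = (637 × 390)/1027 = 242 Ω.

V_th = 10.7 V, R_th = 242 Ω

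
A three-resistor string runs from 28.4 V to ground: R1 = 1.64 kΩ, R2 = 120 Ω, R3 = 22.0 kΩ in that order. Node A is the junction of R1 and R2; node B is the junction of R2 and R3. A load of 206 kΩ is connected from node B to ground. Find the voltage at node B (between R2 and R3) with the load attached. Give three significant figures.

V ≈ 26.1 V

At node B, R3 is in parallel with the load: R3‖R_L = 19880 Ω.
Below node A the resistance is R2 + (R3‖R_L) = 20000 Ω, so V_A = 28.4 × 20000/21640 = 26.25 V.
Then V_B = V_A × (R3‖R_L)/(R2 + R3‖R_L) = 26.25 × 19880/20000 = 26.1 V.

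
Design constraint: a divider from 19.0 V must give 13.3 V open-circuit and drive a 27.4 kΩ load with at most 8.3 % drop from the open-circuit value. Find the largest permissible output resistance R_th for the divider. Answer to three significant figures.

Loading drop = R_th/(R_th + R_L) ≤ 0.0830, so R_th ≤ R_L · ε/(1−ε) = 27.4 kΩ × 0.0830/0.9170 = 2.48 kΩ.

R_th ≤ 2.48 kΩ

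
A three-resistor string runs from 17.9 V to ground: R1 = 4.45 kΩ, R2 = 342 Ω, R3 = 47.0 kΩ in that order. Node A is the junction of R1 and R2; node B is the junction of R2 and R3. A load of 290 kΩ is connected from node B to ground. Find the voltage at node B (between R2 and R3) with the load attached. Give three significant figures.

At node B, R3 is in parallel with the load: R3‖R_L = 40450 Ω.
Below node A the resistance is R2 + (R3‖R_L) = 40790 Ω, so V_A = 17.9 × 40790/45240 = 16.14 V.
Then V_B = V_A × (R3‖R_L)/(R2 + R3‖R_L) = 16.14 × 40450/40790 = 16.0 V.

V ≈ 16.0 V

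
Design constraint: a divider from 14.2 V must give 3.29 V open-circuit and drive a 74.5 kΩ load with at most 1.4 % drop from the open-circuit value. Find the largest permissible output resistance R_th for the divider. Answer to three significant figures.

R_th ≤ 1.06 kΩ

Loading drop = R_th/(R_th + R_L) ≤ 0.0140, so R_th ≤ R_L · ε/(1−ε) = 74.5 kΩ × 0.0140/0.9860 = 1.06 kΩ.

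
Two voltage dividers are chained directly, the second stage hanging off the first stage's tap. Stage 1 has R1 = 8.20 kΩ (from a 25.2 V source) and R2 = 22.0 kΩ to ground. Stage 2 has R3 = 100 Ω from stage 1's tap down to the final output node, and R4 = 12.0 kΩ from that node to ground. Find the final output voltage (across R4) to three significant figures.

V_out ≈ 12.2 V

Stage 2 presents R3+R4 = 12100 Ω as a load on stage 1's tap.
Stage 1's lower leg becomes R2‖(R3+R4) = 7806 Ω, so V_mid = 25.2 × 7806/16010 = 12.29 V.
Stage 2 is itself unloaded: V_out = V_mid × R4/(R3+R4) = 12.29 × 12000/12100 = 12.2 V.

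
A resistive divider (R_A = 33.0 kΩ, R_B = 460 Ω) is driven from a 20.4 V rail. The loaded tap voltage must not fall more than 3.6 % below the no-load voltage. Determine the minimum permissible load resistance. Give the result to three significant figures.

Output resistance R_th = R_A‖R_B = (33000 × 460)/33460 = 453.7 Ω.
The fractional drop is R_th/(R_th + R_L); requiring this ≤ 0.0360 gives R_L ≥ R_th(1/0.0360 − 1) = 453.7 × 26.78 = 12.1 kΩ.

R_L(min) ≈ 12.1 kΩ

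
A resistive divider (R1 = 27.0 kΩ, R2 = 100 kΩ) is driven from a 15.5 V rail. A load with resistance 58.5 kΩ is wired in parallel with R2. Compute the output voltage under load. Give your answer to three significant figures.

The load sits in parallel with R2: R2‖R_L = (100 × 58.5) / (100 + 58.5) = 36.91 kΩ.
V_out = 15.5 × 36.91 / (27.0 + 36.91) = 15.5 × 36.91/63.91 = 8.95 V.

V_out ≈ 8.95 V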